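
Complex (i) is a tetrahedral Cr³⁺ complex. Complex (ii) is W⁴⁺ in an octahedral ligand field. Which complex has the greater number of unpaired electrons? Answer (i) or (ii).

(i)

(i): Cr³⁺: group 6, so d-count = 6 − 3 = 3; Tetrahedral fields are weak (Δₜ ≈ 4/9 Δₒ), so electrons fill high-spin; e^2 t2^1 → 3 unpaired.
(ii): W sits in group 6; removing 4 electrons leaves W⁴⁺ with 6 − 4 = 2 d electrons; t₂g² eg⁰ → 2 unpaired.
So (i) has more unpaired electrons.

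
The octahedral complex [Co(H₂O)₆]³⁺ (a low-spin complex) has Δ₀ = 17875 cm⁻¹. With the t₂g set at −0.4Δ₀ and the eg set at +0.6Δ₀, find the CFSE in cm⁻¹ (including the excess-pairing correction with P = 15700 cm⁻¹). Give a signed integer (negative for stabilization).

-11500

H₂O is neutral, so the +3 overall charge sits on Co: oxidation state +3.
Group 9 minus oxidation state +3 gives a d⁶ configuration for Co³⁺.
Configuration: t₂g⁶ eg⁰.
The orbital stabilization is -2.4Δ₀ = -2.4 × 17875 = -42900 cm⁻¹.
Pairing penalty: 3 pairs vs 1 in the high-spin reference → 2 extra × P = 31400 cm⁻¹.
Net CFSE = -42900 + 31400 = -11500 cm⁻¹.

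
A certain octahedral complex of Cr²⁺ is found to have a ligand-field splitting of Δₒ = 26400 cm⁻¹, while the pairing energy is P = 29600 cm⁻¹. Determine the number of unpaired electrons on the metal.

4

Cr is in group 6, so Cr²⁺ is d⁴ (6 − 2 = 4).
With Δₒ < P the complex is high-spin.
Configuration: t2g^3 e_g^1.
Unpaired electrons: 4.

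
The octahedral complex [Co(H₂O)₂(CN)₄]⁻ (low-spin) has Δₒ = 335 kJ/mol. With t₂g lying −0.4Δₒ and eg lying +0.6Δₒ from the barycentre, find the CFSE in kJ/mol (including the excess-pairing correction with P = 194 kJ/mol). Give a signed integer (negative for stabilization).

-416

Ligand charges: 2×(+0) from H₂O and 4×(-1) from CN⁻ sum to -4; with overall charge -1, Co is +3.
Group 9 minus oxidation state +3 gives a d⁶ configuration for Co³⁺.
The d⁶ electrons fill as t₂g⁶ eg⁰.
CFSE(orbital) = 6×(-0.4Δₒ) + 0×(0.6Δₒ) = -2.4Δₒ; with Δₒ = 335 kJ/mol that is -804 kJ/mol.
Relative to high-spin t₂g⁴ eg² (1 paired), the low-spin configuration has 2 additional pairs, contributing +2 × 194 = +388 kJ/mol.
Overall CFSE = -804 + 388 = -416 kJ/mol.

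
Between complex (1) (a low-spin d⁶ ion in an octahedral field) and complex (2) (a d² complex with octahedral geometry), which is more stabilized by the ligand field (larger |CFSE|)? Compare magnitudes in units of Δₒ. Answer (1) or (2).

(1)

(1): t₂g⁶ eg⁰, CFSE = -2.4Δₒ.
(2): t2g^2 e_g^0, CFSE = -0.8Δₒ.
So (1) has the larger |CFSE|.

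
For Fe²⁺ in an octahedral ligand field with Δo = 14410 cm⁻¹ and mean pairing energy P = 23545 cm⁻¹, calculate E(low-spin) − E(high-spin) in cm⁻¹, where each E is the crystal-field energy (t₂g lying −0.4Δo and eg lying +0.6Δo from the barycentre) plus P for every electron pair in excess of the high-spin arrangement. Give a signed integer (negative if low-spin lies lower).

Fe²⁺: group 8, so d-count = 8 − 2 = 6.
In the high-spin limit (t₂g⁴ eg²) the orbital term is -0.4Δo = -5764 cm⁻¹, with no excess pairing.
For low-spin the configuration is t₂g⁶ eg⁰: orbital energy -2.4 × 14410 = -34584 cm⁻¹, and 2 additional pairs relative to high-spin add 47090 cm⁻¹, giving 12506 cm⁻¹.
E(LS) − E(HS) = 12506 − (-5764) = 18270 cm⁻¹.

18270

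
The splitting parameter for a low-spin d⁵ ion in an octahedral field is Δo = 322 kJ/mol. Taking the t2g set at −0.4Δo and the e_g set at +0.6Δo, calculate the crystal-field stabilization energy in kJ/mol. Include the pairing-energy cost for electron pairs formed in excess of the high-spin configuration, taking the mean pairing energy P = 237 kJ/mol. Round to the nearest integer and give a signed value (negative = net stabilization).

Electron filling gives t2g^5 e_g^0.
Orbital CFSE = 5(-0.4) + 0(0.6) = -2.0Δo = -2.0 × 322 = -644 kJ/mol.
High-spin d⁵ would be t2g^3 e_g^2 with 0 pairs; low-spin has 2, so 2 excess pairs cost +2P = +474 kJ/mol.
Net CFSE = -644 + 474 = -170 kJ/mol.

-170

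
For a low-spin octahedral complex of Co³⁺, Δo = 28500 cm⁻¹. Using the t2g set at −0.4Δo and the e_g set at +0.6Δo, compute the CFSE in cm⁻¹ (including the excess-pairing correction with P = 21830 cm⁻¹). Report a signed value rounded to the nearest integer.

-24740

Co is in group 9, so Co³⁺ is d⁶ (9 − 3 = 6).
Electron filling gives t2g^6 e_g^0.
Orbital CFSE = 6(-0.4) + 0(0.6) = -2.4Δo = -2.4 × 28500 = -68400 cm⁻¹.
Pairing penalty: 3 pairs vs 1 in the high-spin reference → 2 extra × P = 43660 cm⁻¹.
Overall CFSE = -68400 + 43660 = -24740 cm⁻¹.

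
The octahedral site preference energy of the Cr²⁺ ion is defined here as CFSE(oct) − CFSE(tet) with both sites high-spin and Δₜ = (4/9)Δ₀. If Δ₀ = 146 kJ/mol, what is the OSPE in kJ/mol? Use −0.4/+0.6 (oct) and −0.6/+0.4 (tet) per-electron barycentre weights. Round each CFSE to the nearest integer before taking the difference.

-62

Group 6 minus oxidation state +2 gives a d⁴ configuration for Cr²⁺.
Octahedral (high-spin): t₂g³ eg¹, CFSE = 3(−0.4) + 1(+0.6) = -0.6Δ₀ = -0.6 × 146 = -88 kJ/mol.
In a tetrahedral site the filling is e² t₂²: CFSE(tet) = -0.4Δₜ = -0.4 × (4/9)(146) = -26 kJ/mol.
Subtracting, OSPE = -88 − (-26) = -62 kJ/mol.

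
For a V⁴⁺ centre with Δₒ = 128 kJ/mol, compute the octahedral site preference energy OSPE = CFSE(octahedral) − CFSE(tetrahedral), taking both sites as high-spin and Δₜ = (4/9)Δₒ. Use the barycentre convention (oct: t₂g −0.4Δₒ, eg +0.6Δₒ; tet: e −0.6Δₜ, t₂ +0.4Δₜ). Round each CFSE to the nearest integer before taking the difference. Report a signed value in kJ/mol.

-17

V is in group 5, so V⁴⁺ is d¹ (5 − 4 = 1).
Octahedral high-spin t₂g¹ eg⁰: CFSE = -0.4 × 128 = -51 kJ/mol.
In a tetrahedral site the filling is e¹ t₂⁰: CFSE(tet) = -0.6Δₜ = -0.6 × (4/9)(128) = -34 kJ/mol.
Subtracting, OSPE = -51 − (-34) = -17 kJ/mol.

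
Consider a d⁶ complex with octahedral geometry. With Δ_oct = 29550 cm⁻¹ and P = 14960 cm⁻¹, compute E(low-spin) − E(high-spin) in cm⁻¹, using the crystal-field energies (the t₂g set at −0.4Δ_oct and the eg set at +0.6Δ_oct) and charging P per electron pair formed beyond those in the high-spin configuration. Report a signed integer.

-29180

In the high-spin limit (t₂g⁴ eg²) the orbital term is -0.4Δ_oct = -11820 cm⁻¹, with no excess pairing.
Low-spin: t₂g⁶ eg⁰, orbital CFSE = -2.4Δ_oct = -70920 cm⁻¹; plus 2 excess pairs × P = +29920 cm⁻¹; total -41000 cm⁻¹.
Thus E(LS) − E(HS) = -29180 cm⁻¹.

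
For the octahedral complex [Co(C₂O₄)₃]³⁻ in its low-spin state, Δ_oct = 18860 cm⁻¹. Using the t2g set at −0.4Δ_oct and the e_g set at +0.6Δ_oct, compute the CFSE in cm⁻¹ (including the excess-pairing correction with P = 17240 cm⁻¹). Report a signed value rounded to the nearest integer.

Each C₂O₄²⁻ contributes -2; 3 × (-2) = -6. With overall charge -3, Co is in the +3 oxidation state.
Co sits in group 9; removing 3 electrons leaves Co³⁺ with 9 − 3 = 6 d electrons.
Electron filling gives t2g^6 e_g^0.
The orbital stabilization is -2.4Δ_oct = -2.4 × 18860 = -45264 cm⁻¹.
Pairing penalty: 3 pairs vs 1 in the high-spin reference → 2 extra × P = 34480 cm⁻¹.
Net CFSE = -45264 + 34480 = -10784 cm⁻¹.

-10784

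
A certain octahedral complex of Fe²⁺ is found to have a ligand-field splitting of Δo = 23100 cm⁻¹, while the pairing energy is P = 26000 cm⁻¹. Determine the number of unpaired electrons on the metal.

4

Fe sits in group 8; removing 2 electrons leaves Fe²⁺ with 8 − 2 = 6 d electrons.
Since Δo = 23100 cm⁻¹ < P = 26000 cm⁻¹, the complex adopts the high-spin configuration.
Filling d⁶ accordingly: t₂g⁴ eg².
Unpaired electrons: 4.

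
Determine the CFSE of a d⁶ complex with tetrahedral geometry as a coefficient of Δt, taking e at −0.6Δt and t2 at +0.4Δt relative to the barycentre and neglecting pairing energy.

-0.6 Δt

With tetrahedral geometry the complex is necessarily high-spin.
Configuration: e^3 t2^3.
CFSE = 3(-0.6Δt) + 3(0.4Δt) = -1.8Δt + 1.2Δt = -0.6Δt.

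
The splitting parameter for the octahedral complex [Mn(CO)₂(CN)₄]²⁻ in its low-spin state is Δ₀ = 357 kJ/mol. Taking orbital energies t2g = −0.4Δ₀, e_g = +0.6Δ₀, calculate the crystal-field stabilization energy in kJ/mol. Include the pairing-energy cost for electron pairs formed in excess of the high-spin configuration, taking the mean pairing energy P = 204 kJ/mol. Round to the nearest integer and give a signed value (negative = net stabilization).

-306

Ligand charges: 2×(+0) from CO and 4×(-1) from CN⁻ sum to -4; with overall charge -2, Mn is +2.
Mn is in group 7, so Mn²⁺ is d⁵ (7 − 2 = 5).
Configuration: t2g^5 e_g^0.
The orbital stabilization is -2.0Δ₀ = -2.0 × 357 = -714 kJ/mol.
Relative to high-spin t2g^3 e_g^2 (0 paired), the low-spin configuration has 2 additional pairs, contributing +2 × 204 = +408 kJ/mol.
Net CFSE = -714 + 408 = -306 kJ/mol.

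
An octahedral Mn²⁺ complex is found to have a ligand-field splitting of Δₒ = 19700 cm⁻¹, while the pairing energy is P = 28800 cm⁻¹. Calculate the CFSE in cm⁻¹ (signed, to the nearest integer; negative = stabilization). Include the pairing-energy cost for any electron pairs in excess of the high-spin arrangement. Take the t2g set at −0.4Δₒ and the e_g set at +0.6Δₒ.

Mn is in group 7, so Mn²⁺ is d⁵ (7 − 2 = 5).
Since Δₒ = 19700 cm⁻¹ < P = 28800 cm⁻¹, the complex adopts the high-spin configuration.
That gives t2g^3 e_g^2.
Orbital CFSE = 0.0Δₒ = 0.0 × 19700 = 0 cm⁻¹.
High-spin has no excess pairs, so no pairing correction applies.

0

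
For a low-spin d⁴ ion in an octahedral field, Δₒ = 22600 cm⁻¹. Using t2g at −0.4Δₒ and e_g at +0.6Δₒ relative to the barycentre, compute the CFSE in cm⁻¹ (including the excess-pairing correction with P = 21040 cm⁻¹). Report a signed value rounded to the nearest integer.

The d⁴ electrons fill as t2g^4 e_g^0.
Orbital CFSE = 4(-0.4) + 0(0.6) = -1.6Δₒ = -1.6 × 22600 = -36160 cm⁻¹.
Relative to high-spin t2g^3 e_g^1 (0 paired), the low-spin configuration has 1 additional pair, contributing +1 × 21040 = +21040 cm⁻¹.
Overall CFSE = -36160 + 21040 = -15120 cm⁻¹.

-15120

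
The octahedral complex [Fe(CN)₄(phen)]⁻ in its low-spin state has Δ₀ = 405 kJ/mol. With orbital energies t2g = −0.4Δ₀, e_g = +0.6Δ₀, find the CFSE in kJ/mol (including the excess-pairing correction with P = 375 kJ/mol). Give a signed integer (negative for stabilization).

-60

Ligand charges: 4×(-1) from CN⁻ and 1×(+0) from phen sum to -4; with overall charge -1, Fe is +3.
Group 8 minus oxidation state +3 gives a d⁵ configuration for Fe³⁺.
The d⁵ electrons fill as t2g^5 e_g^0.
Orbital CFSE = 5(-0.4) + 0(0.6) = -2.0Δ₀ = -2.0 × 405 = -810 kJ/mol.
High-spin d⁵ would be t2g^3 e_g^2 with 0 pairs; low-spin has 2, so 2 excess pairs cost +2P = +750 kJ/mol.
Net CFSE = -810 + 750 = -60 kJ/mol.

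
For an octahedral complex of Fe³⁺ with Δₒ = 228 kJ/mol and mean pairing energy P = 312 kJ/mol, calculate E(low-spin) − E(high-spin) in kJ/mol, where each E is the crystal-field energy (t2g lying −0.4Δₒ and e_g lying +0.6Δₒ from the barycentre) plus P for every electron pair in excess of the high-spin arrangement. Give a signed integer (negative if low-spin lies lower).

168

Fe³⁺: group 8, so d-count = 8 − 3 = 5.
High-spin: t2g^3 e_g^2, CFSE = 0.0Δₒ = 0 kJ/mol.
Low-spin t2g^5 e_g^0 gives -2.0Δₒ = -456 kJ/mol, but forming 2 extra pairs costs 2P = 624 kJ/mol, so E(LS) = -456 + 624 = 168 kJ/mol.
E(LS) − E(HS) = 168 − (0) = 168 kJ/mol.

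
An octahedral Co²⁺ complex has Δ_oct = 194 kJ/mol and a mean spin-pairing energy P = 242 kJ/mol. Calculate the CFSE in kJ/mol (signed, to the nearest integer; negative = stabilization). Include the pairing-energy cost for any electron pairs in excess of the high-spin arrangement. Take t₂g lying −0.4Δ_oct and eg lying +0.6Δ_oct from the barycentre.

-155

Group 9 minus oxidation state +2 gives a d⁷ configuration for Co²⁺.
Δ_oct < P, so pairing is avoided: the ground state is high-spin.
Configuration: t₂g⁵ eg².
Orbital CFSE = -0.8Δ_oct = -0.8 × 194 = -155 kJ/mol.
High-spin has no excess pairs, so no pairing correction applies.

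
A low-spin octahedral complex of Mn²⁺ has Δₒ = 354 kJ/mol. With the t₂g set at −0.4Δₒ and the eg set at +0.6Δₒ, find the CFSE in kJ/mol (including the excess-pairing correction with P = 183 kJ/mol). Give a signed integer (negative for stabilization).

Mn is in group 7, so Mn²⁺ is d⁵ (7 − 2 = 5).
Electron filling gives t₂g⁵ eg⁰.
Orbital CFSE = 5(-0.4) + 0(0.6) = -2.0Δₒ = -2.0 × 354 = -708 kJ/mol.
Relative to high-spin t₂g³ eg² (0 paired), the low-spin configuration has 2 additional pairs, contributing +2 × 183 = +366 kJ/mol.
Net CFSE = -708 + 366 = -342 kJ/mol.

-342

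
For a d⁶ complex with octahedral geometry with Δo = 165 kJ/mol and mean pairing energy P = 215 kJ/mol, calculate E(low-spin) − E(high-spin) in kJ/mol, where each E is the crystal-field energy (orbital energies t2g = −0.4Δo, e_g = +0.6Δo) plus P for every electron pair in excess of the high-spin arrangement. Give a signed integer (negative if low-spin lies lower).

In the high-spin limit (t2g^4 e_g^2) the orbital term is -0.4Δo = -66 kJ/mol, with no excess pairing.
Low-spin t2g^6 e_g^0 gives -2.4Δo = -396 kJ/mol, but forming 2 extra pairs costs 2P = 430 kJ/mol, so E(LS) = -396 + 430 = 34 kJ/mol.
Thus E(LS) − E(HS) = 100 kJ/mol.

100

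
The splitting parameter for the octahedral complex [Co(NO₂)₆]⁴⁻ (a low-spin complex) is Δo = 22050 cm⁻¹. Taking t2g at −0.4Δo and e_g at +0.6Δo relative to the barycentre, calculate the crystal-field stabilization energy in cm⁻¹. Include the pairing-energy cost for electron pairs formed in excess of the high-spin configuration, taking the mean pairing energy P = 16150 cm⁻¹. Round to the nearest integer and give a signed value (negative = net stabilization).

Each NO₂⁻ contributes -1; 6 × (-1) = -6. With overall charge -4, Co is in the +2 oxidation state.
Co sits in group 9; removing 2 electrons leaves Co²⁺ with 9 − 2 = 7 d electrons.
Configuration: t2g^6 e_g^1.
Orbital CFSE = 6(-0.4) + 1(0.6) = -1.8Δo = -1.8 × 22050 = -39690 cm⁻¹.
Pairing penalty: 3 pairs vs 2 in the high-spin reference → 1 extra × P = 16150 cm⁻¹.
Net CFSE = -39690 + 16150 = -23540 cm⁻¹.

-23540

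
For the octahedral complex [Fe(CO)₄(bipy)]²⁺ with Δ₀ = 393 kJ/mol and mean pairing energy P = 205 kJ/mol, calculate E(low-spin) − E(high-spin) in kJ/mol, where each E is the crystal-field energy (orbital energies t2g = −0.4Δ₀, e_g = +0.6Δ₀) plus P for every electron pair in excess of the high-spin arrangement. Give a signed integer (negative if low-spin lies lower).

-376

Ligand charges: 4×(+0) from CO and 1×(+0) from bipy sum to +0; with overall charge +2, Fe is +2.
Fe²⁺: group 8, so d-count = 8 − 2 = 6.
In the high-spin limit (t2g^4 e_g^2) the orbital term is -0.4Δ₀ = -157 kJ/mol, with no excess pairing.
Low-spin: t2g^6 e_g^0, orbital CFSE = -2.4Δ₀ = -943 kJ/mol; plus 2 excess pairs × P = +410 kJ/mol; total -533 kJ/mol.
Thus E(LS) − E(HS) = -376 kJ/mol.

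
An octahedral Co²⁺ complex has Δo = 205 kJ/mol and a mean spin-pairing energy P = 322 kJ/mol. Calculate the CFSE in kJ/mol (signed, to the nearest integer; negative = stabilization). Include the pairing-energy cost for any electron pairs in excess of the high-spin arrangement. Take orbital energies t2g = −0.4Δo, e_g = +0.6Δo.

-164

Group 9 minus oxidation state +2 gives a d⁷ configuration for Co²⁺.
Here Δo < P (205 < 322), so the high-spin state is favoured.
Filling d⁷ accordingly: t2g^5 e_g^2.
Orbital CFSE = -0.8Δo = -0.8 × 205 = -164 kJ/mol.
High-spin has no excess pairs, so no pairing correction applies.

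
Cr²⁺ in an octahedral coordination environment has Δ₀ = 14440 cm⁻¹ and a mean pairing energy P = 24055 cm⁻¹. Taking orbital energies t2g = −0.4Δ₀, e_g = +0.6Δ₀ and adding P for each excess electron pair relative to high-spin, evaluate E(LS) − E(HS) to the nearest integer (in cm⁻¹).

Group 6 minus oxidation state +2 gives a d⁴ configuration for Cr²⁺.
High-spin: t2g^3 e_g^1, CFSE = -0.6Δ₀ = -8664 cm⁻¹.
Low-spin t2g^4 e_g^0 gives -1.6Δ₀ = -23104 cm⁻¹, but forming 1 extra pair costs 1P = 24055 cm⁻¹, so E(LS) = -23104 + 24055 = 951 cm⁻¹.
Thus E(LS) − E(HS) = 9615 cm⁻¹.

9615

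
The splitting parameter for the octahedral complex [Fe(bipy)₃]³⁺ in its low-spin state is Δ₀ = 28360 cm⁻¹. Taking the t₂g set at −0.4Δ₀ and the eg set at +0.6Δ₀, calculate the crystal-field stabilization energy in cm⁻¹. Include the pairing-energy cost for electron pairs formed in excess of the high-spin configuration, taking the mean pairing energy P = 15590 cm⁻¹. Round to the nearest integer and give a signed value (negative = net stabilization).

-25540

bipy is neutral, so the +3 overall charge sits on Fe: oxidation state +3.
Fe³⁺: group 8, so d-count = 8 − 3 = 5.
The d⁵ electrons fill as t₂g⁵ eg⁰.
CFSE(orbital) = 5×(-0.4Δ₀) + 0×(0.6Δ₀) = -2.0Δ₀; with Δ₀ = 28360 cm⁻¹ that is -56720 cm⁻¹.
Pairing penalty: 2 pairs vs 0 in the high-spin reference → 2 extra × P = 31180 cm⁻¹.
Net CFSE = -56720 + 31180 = -25540 cm⁻¹.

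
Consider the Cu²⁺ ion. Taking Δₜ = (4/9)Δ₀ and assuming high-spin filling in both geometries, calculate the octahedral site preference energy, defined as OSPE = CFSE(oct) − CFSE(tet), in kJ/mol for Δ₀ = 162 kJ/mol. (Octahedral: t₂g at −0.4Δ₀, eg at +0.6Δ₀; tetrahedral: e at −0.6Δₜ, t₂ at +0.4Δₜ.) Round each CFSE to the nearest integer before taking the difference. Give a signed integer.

Group 11 minus oxidation state +2 gives a d⁹ configuration for Cu²⁺.
Octahedral (high-spin): t2g^6 e_g^3, CFSE = 6(−0.4) + 3(+0.6) = -0.6Δ₀ = -0.6 × 162 = -97 kJ/mol.
Tetrahedral e^4 t2^5 gives -0.4Δₜ = -0.4 × (4/9) × 162 = -29 kJ/mol.
OSPE = -97 − (-29) = -68 kJ/mol.

-68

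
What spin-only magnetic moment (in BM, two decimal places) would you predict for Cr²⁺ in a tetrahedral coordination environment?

Cr²⁺: group 6, so d-count = 6 − 2 = 4.
Tetrahedral fields are weak (Δₜ ≈ 4/9 Δₒ), so electrons fill high-spin.
Configuration: e² t₂² → 4 unpaired electrons.
μ(spin-only) = √[4(4+2)] = √24 ≈ 4.90 BM.

4.90 BM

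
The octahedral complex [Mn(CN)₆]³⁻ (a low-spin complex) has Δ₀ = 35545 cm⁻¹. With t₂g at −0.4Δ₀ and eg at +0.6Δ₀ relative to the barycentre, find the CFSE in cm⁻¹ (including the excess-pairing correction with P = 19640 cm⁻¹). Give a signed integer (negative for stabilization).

-37232

Each CN⁻ contributes -1; 6 × (-1) = -6. With overall charge -3, Mn is in the +3 oxidation state.
Group 7 minus oxidation state +3 gives a d⁴ configuration for Mn³⁺.
Configuration: t₂g⁴ eg⁰.
CFSE(orbital) = 4×(-0.4Δ₀) + 0×(0.6Δ₀) = -1.6Δ₀; with Δ₀ = 35545 cm⁻¹ that is -56872 cm⁻¹.
High-spin d⁴ would be t₂g³ eg¹ with 0 pairs; low-spin has 1, so 1 excess pair costs +1P = +19640 cm⁻¹.
Net CFSE = -56872 + 19640 = -37232 cm⁻¹.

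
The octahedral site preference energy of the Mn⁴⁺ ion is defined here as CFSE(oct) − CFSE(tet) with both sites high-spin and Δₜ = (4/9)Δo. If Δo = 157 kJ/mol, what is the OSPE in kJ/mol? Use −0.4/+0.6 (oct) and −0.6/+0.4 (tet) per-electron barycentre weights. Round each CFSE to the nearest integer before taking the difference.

-132

Mn⁴⁺: group 7, so d-count = 7 − 4 = 3.
Octahedral high-spin t₂g³ eg⁰: CFSE = -1.2 × 157 = -188 kJ/mol.
Tetrahedral: e² t₂¹, CFSE = 2(−0.6) + 1(+0.4) = -0.8Δₜ = -0.8 × (4/9) × 157 = -56 kJ/mol.
OSPE = CFSE(oct) − CFSE(tet) = -188 − (-56) = -132 kJ/mol.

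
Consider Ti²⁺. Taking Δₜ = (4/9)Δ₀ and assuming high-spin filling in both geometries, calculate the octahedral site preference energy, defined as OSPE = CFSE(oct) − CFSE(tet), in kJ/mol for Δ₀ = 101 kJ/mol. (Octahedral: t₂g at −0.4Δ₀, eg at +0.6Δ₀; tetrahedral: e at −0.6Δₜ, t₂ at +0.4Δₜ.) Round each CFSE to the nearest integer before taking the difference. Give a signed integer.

Ti is in group 4, so Ti²⁺ is d² (4 − 2 = 2).
Octahedral (high-spin): t₂g² eg⁰, CFSE = 2(−0.4) + 0(+0.6) = -0.8Δ₀ = -0.8 × 101 = -81 kJ/mol.
Tetrahedral: e² t₂⁰, CFSE = 2(−0.6) + 0(+0.4) = -1.2Δₜ = -1.2 × (4/9) × 101 = -54 kJ/mol.
OSPE = -81 − (-54) = -27 kJ/mol.

-27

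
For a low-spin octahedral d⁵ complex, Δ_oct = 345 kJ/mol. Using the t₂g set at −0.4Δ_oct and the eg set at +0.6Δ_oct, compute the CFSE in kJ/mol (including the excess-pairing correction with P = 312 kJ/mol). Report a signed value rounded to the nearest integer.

-66

The d⁵ electrons fill as t₂g⁵ eg⁰.
CFSE(orbital) = 5×(-0.4Δ_oct) + 0×(0.6Δ_oct) = -2.0Δ_oct; with Δ_oct = 345 kJ/mol that is -690 kJ/mol.
High-spin d⁵ would be t₂g³ eg² with 0 pairs; low-spin has 2, so 2 excess pairs cost +2P = +624 kJ/mol.
Overall CFSE = -690 + 624 = -66 kJ/mol.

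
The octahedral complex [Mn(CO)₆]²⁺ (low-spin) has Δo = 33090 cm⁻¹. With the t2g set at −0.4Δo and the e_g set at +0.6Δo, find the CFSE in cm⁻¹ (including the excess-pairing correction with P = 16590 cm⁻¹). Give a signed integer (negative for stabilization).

CO is neutral, so the +2 overall charge sits on Mn: oxidation state +2.
Group 7 minus oxidation state +2 gives a d⁵ configuration for Mn²⁺.
Configuration: t2g^5 e_g^0.
The orbital stabilization is -2.0Δo = -2.0 × 33090 = -66180 cm⁻¹.
High-spin d⁵ would be t2g^3 e_g^2 with 0 pairs; low-spin has 2, so 2 excess pairs cost +2P = +33180 cm⁻¹.
Net CFSE = -66180 + 33180 = -33000 cm⁻¹.

-33000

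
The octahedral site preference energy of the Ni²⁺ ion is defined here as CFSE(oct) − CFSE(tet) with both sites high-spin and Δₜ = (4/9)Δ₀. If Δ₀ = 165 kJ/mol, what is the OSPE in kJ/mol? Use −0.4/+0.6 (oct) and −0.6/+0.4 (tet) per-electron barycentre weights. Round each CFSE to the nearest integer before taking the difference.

Ni is in group 10, so Ni²⁺ is d⁸ (10 − 2 = 8).
Octahedral high-spin t2g^6 e_g^2: CFSE = -1.2 × 165 = -198 kJ/mol.
In a tetrahedral site the filling is e^4 t2^4: CFSE(tet) = -0.8Δₜ = -0.8 × (4/9)(165) = -59 kJ/mol.
OSPE = -198 − (-59) = -139 kJ/mol.

-139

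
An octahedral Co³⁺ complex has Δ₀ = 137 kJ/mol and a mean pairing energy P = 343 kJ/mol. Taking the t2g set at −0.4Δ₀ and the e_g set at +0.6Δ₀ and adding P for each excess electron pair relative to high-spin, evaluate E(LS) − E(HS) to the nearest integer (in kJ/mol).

412

Co is in group 9, so Co³⁺ is d⁶ (9 − 3 = 6).
High-spin: t2g^4 e_g^2, CFSE = -0.4Δ₀ = -55 kJ/mol.
For low-spin the configuration is t2g^6 e_g^0: orbital energy -2.4 × 137 = -329 kJ/mol, and 2 additional pairs relative to high-spin add 686 kJ/mol, giving 357 kJ/mol.
Thus E(LS) − E(HS) = 412 kJ/mol.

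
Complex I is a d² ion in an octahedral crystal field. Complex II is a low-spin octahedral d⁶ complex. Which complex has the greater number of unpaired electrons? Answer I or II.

I: t2g^2 e_g^0 → 2 unpaired.
II: t₂g⁶ eg⁰ → 0 unpaired.
So I has more unpaired electrons.

I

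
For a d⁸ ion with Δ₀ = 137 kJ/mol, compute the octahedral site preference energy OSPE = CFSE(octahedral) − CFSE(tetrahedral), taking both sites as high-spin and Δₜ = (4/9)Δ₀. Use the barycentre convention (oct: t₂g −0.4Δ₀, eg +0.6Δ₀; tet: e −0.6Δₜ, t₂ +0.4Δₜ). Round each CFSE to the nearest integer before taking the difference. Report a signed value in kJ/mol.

-115

Octahedral high-spin t₂g⁶ eg²: CFSE = -1.2 × 137 = -164 kJ/mol.
Tetrahedral: e⁴ t₂⁴, CFSE = 4(−0.6) + 4(+0.4) = -0.8Δₜ = -0.8 × (4/9) × 137 = -49 kJ/mol.
OSPE = -164 − (-49) = -115 kJ/mol.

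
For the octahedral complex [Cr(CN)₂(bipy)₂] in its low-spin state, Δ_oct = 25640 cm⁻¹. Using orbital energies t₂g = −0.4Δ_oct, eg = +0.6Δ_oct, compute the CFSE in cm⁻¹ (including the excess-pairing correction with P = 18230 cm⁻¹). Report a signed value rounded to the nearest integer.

-22794

Ligand charges: 2×(-1) from CN⁻ and 2×(+0) from bipy sum to -2; with overall charge +0, Cr is +2.
Cr is in group 6, so Cr²⁺ is d⁴ (6 − 2 = 4).
The d⁴ electrons fill as t₂g⁴ eg⁰.
The orbital stabilization is -1.6Δ_oct = -1.6 × 25640 = -41024 cm⁻¹.
Pairing penalty: 1 pair vs 0 in the high-spin reference → 1 extra × P = 18230 cm⁻¹.
Net CFSE = -41024 + 18230 = -22794 cm⁻¹.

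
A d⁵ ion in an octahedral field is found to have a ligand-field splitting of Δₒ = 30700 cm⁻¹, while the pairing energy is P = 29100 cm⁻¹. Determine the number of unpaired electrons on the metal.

1

Here Δₒ > P (30700 > 29100), so the low-spin state is favoured.
Filling d⁵ accordingly: t₂g⁵ eg⁰.
Unpaired electrons: 1.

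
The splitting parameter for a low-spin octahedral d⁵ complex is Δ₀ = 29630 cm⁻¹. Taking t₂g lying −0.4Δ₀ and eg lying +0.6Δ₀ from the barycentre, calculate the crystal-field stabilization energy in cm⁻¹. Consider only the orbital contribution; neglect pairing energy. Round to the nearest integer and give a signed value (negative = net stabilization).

-59260

Configuration: t₂g⁵ eg⁰.
Orbital CFSE = 5(-0.4) + 0(0.6) = -2.0Δ₀ = -2.0 × 29630 = -59260 cm⁻¹.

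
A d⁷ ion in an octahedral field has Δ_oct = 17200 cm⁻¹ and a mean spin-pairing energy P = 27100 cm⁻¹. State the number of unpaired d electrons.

Here Δ_oct < P (17200 < 27100), so the high-spin state is favoured.
Configuration: t₂g⁵ eg².
Unpaired electrons: 3.

3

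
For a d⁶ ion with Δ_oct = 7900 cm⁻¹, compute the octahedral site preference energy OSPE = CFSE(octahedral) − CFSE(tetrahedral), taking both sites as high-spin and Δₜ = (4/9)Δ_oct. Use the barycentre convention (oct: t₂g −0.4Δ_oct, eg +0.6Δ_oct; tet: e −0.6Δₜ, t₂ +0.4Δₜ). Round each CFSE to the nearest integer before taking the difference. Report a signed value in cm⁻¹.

Octahedral (high-spin): t₂g⁴ eg², CFSE = 4(−0.4) + 2(+0.6) = -0.4Δ_oct = -0.4 × 7900 = -3160 cm⁻¹.
Tetrahedral: e³ t₂³, CFSE = 3(−0.6) + 3(+0.4) = -0.6Δₜ = -0.6 × (4/9) × 7900 = -2107 cm⁻¹.
OSPE = -3160 − (-2107) = -1053 cm⁻¹.

-1053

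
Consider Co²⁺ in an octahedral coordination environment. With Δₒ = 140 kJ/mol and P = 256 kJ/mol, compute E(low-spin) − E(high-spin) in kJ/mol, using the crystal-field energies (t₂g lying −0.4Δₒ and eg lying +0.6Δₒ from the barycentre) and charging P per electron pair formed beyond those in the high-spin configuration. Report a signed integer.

Co is in group 9, so Co²⁺ is d⁷ (9 − 2 = 7).
High-spin d⁷ fills as t₂g⁵ eg² with CFSE 5(−0.4) + 2(+0.6) = -0.8Δₒ = -112 kJ/mol.
For low-spin the configuration is t₂g⁶ eg¹: orbital energy -1.8 × 140 = -252 kJ/mol, and 1 additional pair relative to high-spin adds 256 kJ/mol, giving 4 kJ/mol.
Thus E(LS) − E(HS) = 116 kJ/mol.

116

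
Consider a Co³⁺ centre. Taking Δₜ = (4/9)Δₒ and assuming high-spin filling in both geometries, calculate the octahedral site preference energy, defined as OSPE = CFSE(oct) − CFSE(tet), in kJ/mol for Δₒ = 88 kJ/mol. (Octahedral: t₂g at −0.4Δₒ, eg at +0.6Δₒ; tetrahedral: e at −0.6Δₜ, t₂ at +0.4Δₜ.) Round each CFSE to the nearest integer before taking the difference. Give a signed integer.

-12

Co is in group 9, so Co³⁺ is d⁶ (9 − 3 = 6).
In an octahedral site d⁶ (HS) is t₂g⁴ eg², giving CFSE(oct) = -0.4Δₒ = -35 kJ/mol.
Tetrahedral e³ t₂³ gives -0.6Δₜ = -0.6 × (4/9) × 88 = -23 kJ/mol.
OSPE = CFSE(oct) − CFSE(tet) = -35 − (-23) = -12 kJ/mol.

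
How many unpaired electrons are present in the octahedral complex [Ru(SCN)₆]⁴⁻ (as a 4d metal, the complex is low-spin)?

Each SCN⁻ contributes -1; 6 × (-1) = -6. With overall charge -4, Ru is in the +2 oxidation state.
Ru is in group 8, so Ru²⁺ is d⁶ (8 − 2 = 6).
Configuration: t₂g⁶ eg⁰, giving 0 unpaired electrons.

0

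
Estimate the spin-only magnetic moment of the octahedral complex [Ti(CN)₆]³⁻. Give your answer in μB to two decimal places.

1.73 μB

Each CN⁻ contributes -1; 6 × (-1) = -6. With overall charge -3, Ti is in the +3 oxidation state.
Ti³⁺: group 4, so d-count = 4 − 3 = 1.
Configuration: t2g^1 e_g^0 → 1 unpaired electron.
μ(spin-only) = √[1(1+2)] = √3 ≈ 1.73 μB.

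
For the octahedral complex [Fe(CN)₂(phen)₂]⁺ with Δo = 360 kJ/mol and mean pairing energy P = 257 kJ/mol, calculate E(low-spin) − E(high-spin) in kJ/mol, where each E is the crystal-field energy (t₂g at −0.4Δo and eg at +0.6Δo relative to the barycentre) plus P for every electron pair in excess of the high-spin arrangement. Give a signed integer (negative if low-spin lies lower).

-206

Ligand charges: 2×(-1) from CN⁻ and 2×(+0) from phen sum to -2; with overall charge +1, Fe is +3.
Group 8 minus oxidation state +3 gives a d⁵ configuration for Fe³⁺.
In the high-spin limit (t₂g³ eg²) the orbital term is 0.0Δo = 0 kJ/mol, with no excess pairing.
Low-spin t₂g⁵ eg⁰ gives -2.0Δo = -720 kJ/mol, but forming 2 extra pairs costs 2P = 514 kJ/mol, so E(LS) = -720 + 514 = -206 kJ/mol.
The difference is -206 − (0) = -206 kJ/mol, so low-spin lies lower.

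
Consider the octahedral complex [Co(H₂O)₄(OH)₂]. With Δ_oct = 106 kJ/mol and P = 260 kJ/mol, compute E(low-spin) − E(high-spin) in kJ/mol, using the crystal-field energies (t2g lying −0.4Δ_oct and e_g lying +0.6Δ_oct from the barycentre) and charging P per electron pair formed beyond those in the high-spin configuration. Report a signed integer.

Ligand charges: 4×(+0) from H₂O and 2×(-1) from OH⁻ sum to -2; with overall charge +0, Co is +2.
Group 9 minus oxidation state +2 gives a d⁷ configuration for Co²⁺.
In the high-spin limit (t2g^5 e_g^2) the orbital term is -0.8Δ_oct = -85 kJ/mol, with no excess pairing.
Low-spin: t2g^6 e_g^1, orbital CFSE = -1.8Δ_oct = -191 kJ/mol; plus 1 excess pair × P = +260 kJ/mol; total 69 kJ/mol.
E(LS) − E(HS) = 69 − (-85) = 154 kJ/mol.

154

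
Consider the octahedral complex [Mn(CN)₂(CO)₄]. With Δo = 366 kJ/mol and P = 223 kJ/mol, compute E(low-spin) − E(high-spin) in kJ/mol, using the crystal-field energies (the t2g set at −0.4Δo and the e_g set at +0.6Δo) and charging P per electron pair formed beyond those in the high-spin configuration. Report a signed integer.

Ligand charges: 2×(-1) from CN⁻ and 4×(+0) from CO sum to -2; with overall charge +0, Mn is +2.
Mn sits in group 7; removing 2 electrons leaves Mn²⁺ with 7 − 2 = 5 d electrons.
High-spin d⁵ fills as t2g^3 e_g^2 with CFSE 3(−0.4) + 2(+0.6) = 0.0Δo = 0 kJ/mol.
Low-spin t2g^5 e_g^0 gives -2.0Δo = -732 kJ/mol, but forming 2 extra pairs costs 2P = 446 kJ/mol, so E(LS) = -732 + 446 = -286 kJ/mol.
The difference is -286 − (0) = -286 kJ/mol, so low-spin lies lower.

-286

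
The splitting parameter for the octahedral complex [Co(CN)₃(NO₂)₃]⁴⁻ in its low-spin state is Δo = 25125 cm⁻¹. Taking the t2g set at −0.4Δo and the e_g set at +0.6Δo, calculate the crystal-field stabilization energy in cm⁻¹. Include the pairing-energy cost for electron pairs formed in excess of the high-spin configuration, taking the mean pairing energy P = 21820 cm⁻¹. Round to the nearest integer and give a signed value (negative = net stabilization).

Ligand charges: 3×(-1) from CN⁻ and 3×(-1) from NO₂⁻ sum to -6; with overall charge -4, Co is +2.
Co sits in group 9; removing 2 electrons leaves Co²⁺ with 9 − 2 = 7 d electrons.
Configuration: t2g^6 e_g^1.
Orbital CFSE = 6(-0.4) + 1(0.6) = -1.8Δo = -1.8 × 25125 = -45225 cm⁻¹.
Pairing penalty: 3 pairs vs 2 in the high-spin reference → 1 extra × P = 21820 cm⁻¹.
Net CFSE = -45225 + 21820 = -23405 cm⁻¹.

-23405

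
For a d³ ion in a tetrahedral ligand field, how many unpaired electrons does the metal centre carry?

With tetrahedral geometry the complex is necessarily high-spin.
Configuration: e² t₂¹, giving 3 unpaired electrons.

3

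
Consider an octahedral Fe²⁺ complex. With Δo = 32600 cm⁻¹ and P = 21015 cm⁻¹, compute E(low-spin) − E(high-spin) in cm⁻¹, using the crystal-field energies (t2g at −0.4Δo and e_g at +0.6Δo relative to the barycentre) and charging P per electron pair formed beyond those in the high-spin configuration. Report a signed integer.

-23170

Group 8 minus oxidation state +2 gives a d⁶ configuration for Fe²⁺.
High-spin: t2g^4 e_g^2, CFSE = -0.4Δo = -13040 cm⁻¹.
Low-spin t2g^6 e_g^0 gives -2.4Δo = -78240 cm⁻¹, but forming 2 extra pairs costs 2P = 42030 cm⁻¹, so E(LS) = -78240 + 42030 = -36210 cm⁻¹.
The difference is -36210 − (-13040) = -23170 cm⁻¹, so low-spin lies lower.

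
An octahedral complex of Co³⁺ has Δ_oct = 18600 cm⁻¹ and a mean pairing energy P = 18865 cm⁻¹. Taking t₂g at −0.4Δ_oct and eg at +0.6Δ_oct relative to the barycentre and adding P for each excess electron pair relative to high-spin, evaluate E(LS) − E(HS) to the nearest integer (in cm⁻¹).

530

Co sits in group 9; removing 3 electrons leaves Co³⁺ with 9 − 3 = 6 d electrons.
In the high-spin limit (t₂g⁴ eg²) the orbital term is -0.4Δ_oct = -7440 cm⁻¹, with no excess pairing.
Low-spin: t₂g⁶ eg⁰, orbital CFSE = -2.4Δ_oct = -44640 cm⁻¹; plus 2 excess pairs × P = +37730 cm⁻¹; total -6910 cm⁻¹.
Thus E(LS) − E(HS) = 530 cm⁻¹.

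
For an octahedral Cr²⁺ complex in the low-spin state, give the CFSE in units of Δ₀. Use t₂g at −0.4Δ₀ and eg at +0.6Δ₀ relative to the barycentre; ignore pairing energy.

Cr²⁺: group 6, so d-count = 6 − 2 = 4.
Configuration: t₂g⁴ eg⁰.
CFSE = 4(-0.4Δ₀) + 0(0.6Δ₀) = -1.6Δ₀ + 0.0Δ₀ = -1.6Δ₀.

-1.6 Δ₀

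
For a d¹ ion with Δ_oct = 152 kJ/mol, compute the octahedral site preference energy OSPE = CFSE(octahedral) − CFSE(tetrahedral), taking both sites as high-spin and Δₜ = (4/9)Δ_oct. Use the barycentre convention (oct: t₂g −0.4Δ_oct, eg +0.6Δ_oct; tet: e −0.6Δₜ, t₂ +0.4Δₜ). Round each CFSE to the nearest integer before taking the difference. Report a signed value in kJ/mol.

Octahedral high-spin t2g^1 e_g^0: CFSE = -0.4 × 152 = -61 kJ/mol.
Tetrahedral: e^1 t2^0, CFSE = 1(−0.6) + 0(+0.4) = -0.6Δₜ = -0.6 × (4/9) × 152 = -41 kJ/mol.
OSPE = -61 − (-41) = -20 kJ/mol.

-20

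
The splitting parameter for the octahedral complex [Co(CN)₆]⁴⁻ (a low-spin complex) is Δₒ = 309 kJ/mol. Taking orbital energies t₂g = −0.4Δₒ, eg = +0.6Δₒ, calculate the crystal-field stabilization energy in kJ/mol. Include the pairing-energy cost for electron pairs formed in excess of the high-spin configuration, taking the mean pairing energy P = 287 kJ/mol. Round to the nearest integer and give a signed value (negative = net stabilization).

Each CN⁻ contributes -1; 6 × (-1) = -6. With overall charge -4, Co is in the +2 oxidation state.
Group 9 minus oxidation state +2 gives a d⁷ configuration for Co²⁺.
The d⁷ electrons fill as t₂g⁶ eg¹.
Orbital CFSE = 6(-0.4) + 1(0.6) = -1.8Δₒ = -1.8 × 309 = -556 kJ/mol.
Relative to high-spin t₂g⁵ eg² (2 paired), the low-spin configuration has 1 additional pair, contributing +1 × 287 = +287 kJ/mol.
Combining: -556 + 287 = -269 kJ/mol.

-269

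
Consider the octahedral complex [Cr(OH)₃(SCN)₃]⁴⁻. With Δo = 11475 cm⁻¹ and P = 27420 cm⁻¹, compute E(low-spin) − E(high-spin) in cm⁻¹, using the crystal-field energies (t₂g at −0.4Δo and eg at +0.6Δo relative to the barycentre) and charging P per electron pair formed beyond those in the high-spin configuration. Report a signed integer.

Ligand charges: 3×(-1) from OH⁻ and 3×(-1) from SCN⁻ sum to -6; with overall charge -4, Cr is +2.
Group 6 minus oxidation state +2 gives a d⁴ configuration for Cr²⁺.
High-spin: t₂g³ eg¹, CFSE = -0.6Δo = -6885 cm⁻¹.
Low-spin: t₂g⁴ eg⁰, orbital CFSE = -1.6Δo = -18360 cm⁻¹; plus 1 excess pair × P = +27420 cm⁻¹; total 9060 cm⁻¹.
E(LS) − E(HS) = 9060 − (-6885) = 15945 cm⁻¹.

15945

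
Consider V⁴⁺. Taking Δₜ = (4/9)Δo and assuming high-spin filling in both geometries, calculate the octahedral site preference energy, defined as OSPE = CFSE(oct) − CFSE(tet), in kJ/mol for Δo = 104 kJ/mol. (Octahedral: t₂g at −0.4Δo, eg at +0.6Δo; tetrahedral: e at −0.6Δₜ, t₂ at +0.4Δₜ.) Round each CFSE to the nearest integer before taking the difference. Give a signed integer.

-14

V sits in group 5; removing 4 electrons leaves V⁴⁺ with 5 − 4 = 1 d electrons.
Octahedral high-spin t₂g¹ eg⁰: CFSE = -0.4 × 104 = -42 kJ/mol.
In a tetrahedral site the filling is e¹ t₂⁰: CFSE(tet) = -0.6Δₜ = -0.6 × (4/9)(104) = -28 kJ/mol.
OSPE = CFSE(oct) − CFSE(tet) = -42 − (-28) = -14 kJ/mol.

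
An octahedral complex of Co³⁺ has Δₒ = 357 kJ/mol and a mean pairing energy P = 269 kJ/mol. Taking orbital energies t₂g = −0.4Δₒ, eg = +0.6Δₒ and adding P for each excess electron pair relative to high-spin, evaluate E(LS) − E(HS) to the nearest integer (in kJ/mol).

Group 9 minus oxidation state +3 gives a d⁶ configuration for Co³⁺.
High-spin d⁶ fills as t₂g⁴ eg² with CFSE 4(−0.4) + 2(+0.6) = -0.4Δₒ = -143 kJ/mol.
Low-spin: t₂g⁶ eg⁰, orbital CFSE = -2.4Δₒ = -857 kJ/mol; plus 2 excess pairs × P = +538 kJ/mol; total -319 kJ/mol.
Thus E(LS) − E(HS) = -176 kJ/mol.

-176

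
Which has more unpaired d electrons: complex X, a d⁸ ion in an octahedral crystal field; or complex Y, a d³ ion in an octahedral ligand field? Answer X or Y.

X: t₂g⁶ eg² → 2 unpaired.
Y: t₂g³ eg⁰ → 3 unpaired.
So Y has more unpaired electrons.

Y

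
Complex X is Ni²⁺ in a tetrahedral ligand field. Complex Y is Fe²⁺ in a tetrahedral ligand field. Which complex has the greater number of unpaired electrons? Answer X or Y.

Y

X: Ni²⁺: group 10, so d-count = 10 − 2 = 8; Tetrahedral fields are weak (Δₜ ≈ 4/9 Δₒ), so electrons fill high-spin; e^4 t2^4 → 2 unpaired.
Y: Group 8 minus oxidation state +2 gives a d⁶ configuration for Fe²⁺; With tetrahedral geometry the complex is necessarily high-spin; e³ t₂³ → 4 unpaired.
So Y has more unpaired electrons.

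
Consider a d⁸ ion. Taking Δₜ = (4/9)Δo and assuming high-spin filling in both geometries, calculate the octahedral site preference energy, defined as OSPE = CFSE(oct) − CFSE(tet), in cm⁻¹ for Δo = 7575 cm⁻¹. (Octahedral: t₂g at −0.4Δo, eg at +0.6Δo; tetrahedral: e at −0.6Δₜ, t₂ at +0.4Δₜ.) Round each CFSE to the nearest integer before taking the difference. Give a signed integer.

-6397

In an octahedral site d⁸ (HS) is t2g^6 e_g^2, giving CFSE(oct) = -1.2Δo = -9090 cm⁻¹.
In a tetrahedral site the filling is e^4 t2^4: CFSE(tet) = -0.8Δₜ = -0.8 × (4/9)(7575) = -2693 cm⁻¹.
Subtracting, OSPE = -9090 − (-2693) = -6397 cm⁻¹.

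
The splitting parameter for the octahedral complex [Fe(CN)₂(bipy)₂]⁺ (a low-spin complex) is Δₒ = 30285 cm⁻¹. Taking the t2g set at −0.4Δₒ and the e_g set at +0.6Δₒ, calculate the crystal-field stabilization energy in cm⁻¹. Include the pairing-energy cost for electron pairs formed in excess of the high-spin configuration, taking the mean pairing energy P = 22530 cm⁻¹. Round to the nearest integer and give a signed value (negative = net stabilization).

-15510

Ligand charges: 2×(-1) from CN⁻ and 2×(+0) from bipy sum to -2; with overall charge +1, Fe is +3.
Group 8 minus oxidation state +3 gives a d⁵ configuration for Fe³⁺.
Electron filling gives t2g^5 e_g^0.
CFSE(orbital) = 5×(-0.4Δₒ) + 0×(0.6Δₒ) = -2.0Δₒ; with Δₒ = 30285 cm⁻¹ that is -60570 cm⁻¹.
Relative to high-spin t2g^3 e_g^2 (0 paired), the low-spin configuration has 2 additional pairs, contributing +2 × 22530 = +45060 cm⁻¹.
Overall CFSE = -60570 + 45060 = -15510 cm⁻¹.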